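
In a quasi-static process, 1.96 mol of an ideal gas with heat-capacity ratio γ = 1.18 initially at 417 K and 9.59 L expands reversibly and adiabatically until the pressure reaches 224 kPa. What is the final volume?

25.4 L

P₁ = nRT₁/V₁ = 1.96×8.314×417/9.59 = 709 kPa.
Adiabatic: T₂/T₁ = (P₂/P₁)^((γ−1)/γ) ⇒ T₂ = 417×(0.316)^0.153 = 350 K; V₂ = 25.4 L.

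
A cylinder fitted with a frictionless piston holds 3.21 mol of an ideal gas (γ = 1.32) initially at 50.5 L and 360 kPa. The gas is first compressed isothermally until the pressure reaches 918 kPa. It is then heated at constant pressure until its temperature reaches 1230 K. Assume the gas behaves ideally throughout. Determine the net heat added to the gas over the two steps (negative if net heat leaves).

43400 J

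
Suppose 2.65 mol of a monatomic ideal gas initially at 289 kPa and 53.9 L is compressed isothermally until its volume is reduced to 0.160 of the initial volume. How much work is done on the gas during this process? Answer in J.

T₁ = P₁V₁/(nR) = 289×53.9/(2.65×8.314) = 707 K.
Isothermal: T stays 707 K; PV = const ⇒ V₂ = 8.62 L, P₂ = 1810 kPa.
W = nRT ln(V₂/V₁) = 2.65×8.314×707×ln(0.160) = -28500 J.
Work done on the gas = −W_by = 28500 J.

28500 J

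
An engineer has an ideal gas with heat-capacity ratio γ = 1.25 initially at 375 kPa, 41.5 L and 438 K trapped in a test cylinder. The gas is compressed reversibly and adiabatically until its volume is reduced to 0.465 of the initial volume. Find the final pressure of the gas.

977 kPa

Adiabatic: TV^(γ−1) = const ⇒ T₂ = 438×(2.15)^0.250 = 530 K; PV^γ = const ⇒ P₂ = 977 kPa.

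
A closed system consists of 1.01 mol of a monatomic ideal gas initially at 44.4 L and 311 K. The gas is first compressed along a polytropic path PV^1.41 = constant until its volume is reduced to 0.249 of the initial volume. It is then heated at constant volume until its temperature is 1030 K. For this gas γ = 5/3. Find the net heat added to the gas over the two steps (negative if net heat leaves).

4160 J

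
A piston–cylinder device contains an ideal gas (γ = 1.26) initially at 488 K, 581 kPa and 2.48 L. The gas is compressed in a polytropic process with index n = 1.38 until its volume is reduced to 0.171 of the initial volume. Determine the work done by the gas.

-3630 J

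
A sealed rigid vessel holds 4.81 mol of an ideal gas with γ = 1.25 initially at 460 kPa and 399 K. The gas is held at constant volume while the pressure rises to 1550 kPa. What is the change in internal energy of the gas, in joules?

V₁ = nRT₁/P₁ = 4.81×8.314×399/460 = 34.7 L.
Isochoric: V stays 34.7 L; P/T = const ⇒ T₂ = 1340 K, P₂ = 1550 kPa.
For an ideal gas ΔU = nCvΔT with Cv = R/(γ−1) = 33.3 J/(mol·K).
ΔU = 4.81×33.3×(1340−399) = 151000 J.

151000 J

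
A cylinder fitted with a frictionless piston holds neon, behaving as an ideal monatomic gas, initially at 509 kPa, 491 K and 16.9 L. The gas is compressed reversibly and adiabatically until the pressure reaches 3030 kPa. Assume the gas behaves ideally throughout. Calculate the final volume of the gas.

Adiabatic: T₂/T₁ = (P₂/P₁)^((γ−1)/γ) ⇒ T₂ = 491×(5.95)^0.400 = 1000 K; V₂ = 5.79 L.

5.79 L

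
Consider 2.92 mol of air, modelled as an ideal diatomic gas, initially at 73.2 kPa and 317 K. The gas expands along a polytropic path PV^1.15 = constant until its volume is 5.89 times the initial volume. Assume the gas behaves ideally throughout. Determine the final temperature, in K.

V₁ = nRT₁/P₁ = 2.92×8.314×317/73.2 = 105 L.
Polytropic n=1.15: T₂ = T₁(V₁/V₂)^(n−1) = 317×(0.170)^0.15 = 243 K; P₂ = P₁(V₁/V₂)^n = 9.53 kPa.

243 K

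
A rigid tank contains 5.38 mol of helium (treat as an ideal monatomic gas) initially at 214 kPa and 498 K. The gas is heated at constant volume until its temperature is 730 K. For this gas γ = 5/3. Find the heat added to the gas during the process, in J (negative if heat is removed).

V₁ = nRT₁/P₁ = 5.38×8.314×498/214 = 104 L.
Isochoric: V stays 104 L; P/T = const ⇒ T₂ = 730 K, P₂ = 314 kPa.
W = 0 (no volume change).
ΔU = nCvΔT = 5.38×12.5×(730−498) = 15600 J.
Q = ΔU = 15600 J.

15600 J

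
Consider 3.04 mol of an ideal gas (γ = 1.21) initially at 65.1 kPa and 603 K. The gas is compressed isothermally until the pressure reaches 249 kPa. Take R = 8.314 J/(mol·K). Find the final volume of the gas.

61.2 L

V₁ = nRT₁/P₁ = 3.04×8.314×603/65.1 = 234 L.
Isothermal: T stays 603 K; PV = const ⇒ V₂ = 61.2 L, P₂ = 249 kPa.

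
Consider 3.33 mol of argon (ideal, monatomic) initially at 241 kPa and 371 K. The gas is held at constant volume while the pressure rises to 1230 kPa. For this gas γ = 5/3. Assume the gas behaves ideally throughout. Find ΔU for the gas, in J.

63200 J

V₁ = nRT₁/P₁ = 3.33×8.314×371/241 = 42.6 L.
Isochoric: V stays 42.6 L; P/T = const ⇒ T₂ = 1890 K, P₂ = 1230 kPa.
For an ideal gas ΔU = nCvΔT with Cv = (3/2)R = 12.5 J/(mol·K).
ΔU = 3.33×12.5×(1890−371) = 63200 J.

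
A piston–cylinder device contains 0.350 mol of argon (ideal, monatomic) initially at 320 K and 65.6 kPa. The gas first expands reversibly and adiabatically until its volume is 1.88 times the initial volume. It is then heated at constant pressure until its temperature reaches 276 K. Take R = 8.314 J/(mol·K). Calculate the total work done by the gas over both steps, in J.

672 J

V₁ = nRT₁/P₁ = 0.350×8.314×320/65.6 = 14.2 L.
Step 1 — Adiabatic: TV^(γ−1) = const ⇒ T₂ = 320×(0.532)^0.667 = 210 K; PV^γ = const ⇒ P₂ = 22.9 kPa.
ΔU = nCvΔT = 0.350×12.5×(210−320) = -480 J.
Q = 0 for an adiabatic process, so W = −ΔU = 480 J.
State after step 1: P = 22.9 kPa, V = 26.7 L, T = 210 K.
Step 2 — Isobaric: P stays 22.9 kPa; V/T = const ⇒ T₂ = 276 K, V₂ = 35.1 L.
W = PΔV = 22.9×(35.1−26.7) kPa·L = 192 J.
ΔU = nCvΔT = 0.350×12.5×(276−210) = 288 J.
Q = ΔU + W = nCpΔT = 480 J.
Net over both steps: W = 672 J, Q = 480 J, ΔU = -192 J.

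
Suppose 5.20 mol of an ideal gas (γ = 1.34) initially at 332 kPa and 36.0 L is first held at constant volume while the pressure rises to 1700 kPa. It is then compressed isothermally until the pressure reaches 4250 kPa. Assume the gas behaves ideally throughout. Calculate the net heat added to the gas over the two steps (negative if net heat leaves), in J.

T₁ = P₁V₁/(nR) = 332×36.0/(5.20×8.314) = 276 K.
Step 1 — Isochoric: V stays 36.0 L; P/T = const ⇒ T₂ = 1420 K, P₂ = 1700 kPa.
W = 0 (no volume change).
ΔU = nCvΔT = 5.20×24.5×(1420−276) = 145000 J.
Q = ΔU = 145000 J.
State after step 1: P = 1700 kPa, V = 36.0 L, T = 1420 K.
Step 2 — Isothermal: T stays 1420 K; PV = const ⇒ V₂ = 14.4 L, P₂ = 4250 kPa.
ΔU = 0 (ideal gas, T constant).
W = nRT ln(V₂/V₁) = 5.20×8.314×1420×ln(0.400) = -56100 J.
Q = ΔU + W = -56100 J.
Net over both steps: W = -56100 J, Q = 88800 J, ΔU = 145000 J.

88800 J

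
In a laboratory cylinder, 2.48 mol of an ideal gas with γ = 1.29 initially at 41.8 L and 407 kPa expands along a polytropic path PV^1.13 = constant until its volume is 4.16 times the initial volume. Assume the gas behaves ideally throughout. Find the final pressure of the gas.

81.3 kPa

T₁ = P₁V₁/(nR) = 407×41.8/(2.48×8.314) = 825 K.
Polytropic n=1.13: T₂ = T₁(V₁/V₂)^(n−1) = 825×(0.240)^0.13 = 686 K; P₂ = P₁(V₁/V₂)^n = 81.3 kPa.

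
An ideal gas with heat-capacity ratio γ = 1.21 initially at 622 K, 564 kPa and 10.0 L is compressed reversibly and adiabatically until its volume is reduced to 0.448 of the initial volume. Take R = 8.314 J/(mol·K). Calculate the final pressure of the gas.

Adiabatic: TV^(γ−1) = const ⇒ T₂ = 622×(2.23)^0.210 = 736 K; PV^γ = const ⇒ P₂ = 1490 kPa.

1490 kPa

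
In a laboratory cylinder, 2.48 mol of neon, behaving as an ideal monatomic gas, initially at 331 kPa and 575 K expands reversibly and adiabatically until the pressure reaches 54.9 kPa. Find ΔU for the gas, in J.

-9120 J

V₁ = nRT₁/P₁ = 2.48×8.314×575/331 = 35.8 L.
Adiabatic: T₂/T₁ = (P₂/P₁)^((γ−1)/γ) ⇒ T₂ = 575×(0.166)^0.400 = 280 K; V₂ = 105 L.
For an ideal gas ΔU = nCvΔT with Cv = (3/2)R = 12.5 J/(mol·K).
ΔU = 2.48×12.5×(280−575) = -9120 J.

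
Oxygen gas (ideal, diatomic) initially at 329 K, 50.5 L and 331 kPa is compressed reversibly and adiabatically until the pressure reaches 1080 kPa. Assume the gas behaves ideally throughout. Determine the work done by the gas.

-16800 J

n = P₁V₁/(RT₁) = 331×50.5/(8.314×329) = 6.11 mol.
Adiabatic: T₂/T₁ = (P₂/P₁)^((γ−1)/γ) ⇒ T₂ = 329×(3.26)^0.286 = 461 K; V₂ = 21.7 L.
ΔU = nCvΔT = 6.11×20.8×(461−329) = 16800 J.
Q = 0 for an adiabatic process, so W = −ΔU = -16800 J.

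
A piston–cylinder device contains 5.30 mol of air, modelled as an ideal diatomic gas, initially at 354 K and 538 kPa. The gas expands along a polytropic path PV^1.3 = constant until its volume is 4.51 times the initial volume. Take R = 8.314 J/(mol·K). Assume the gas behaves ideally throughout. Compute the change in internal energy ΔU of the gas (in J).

-14200 J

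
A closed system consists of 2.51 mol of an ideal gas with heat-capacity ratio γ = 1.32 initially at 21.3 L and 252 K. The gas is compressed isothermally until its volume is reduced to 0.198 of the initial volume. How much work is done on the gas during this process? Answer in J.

P₁ = nRT₁/V₁ = 2.51×8.314×252/21.3 = 247 kPa.
Isothermal: T stays 252 K; PV = const ⇒ V₂ = 4.22 L, P₂ = 1250 kPa.
W = nRT ln(V₂/V₁) = 2.51×8.314×252×ln(0.198) = -8520 J.
Work done on the gas = −W_by = 8520 J.

8520 J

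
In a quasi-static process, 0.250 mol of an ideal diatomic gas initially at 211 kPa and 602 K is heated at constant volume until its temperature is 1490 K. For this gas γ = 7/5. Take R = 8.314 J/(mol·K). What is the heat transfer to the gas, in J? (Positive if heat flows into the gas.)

4610 J

V₁ = nRT₁/P₁ = 0.250×8.314×602/211 = 5.93 L.
Isochoric: V stays 5.93 L; P/T = const ⇒ T₂ = 1490 K, P₂ = 522 kPa.
W = 0 (no volume change).
ΔU = nCvΔT = 0.250×20.8×(1490−602) = 4610 J.
Q = ΔU = 4610 J.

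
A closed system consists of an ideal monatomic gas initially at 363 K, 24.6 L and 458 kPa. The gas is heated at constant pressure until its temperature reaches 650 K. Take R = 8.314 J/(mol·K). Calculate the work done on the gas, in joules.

n = P₁V₁/(RT₁) = 458×24.6/(8.314×363) = 3.73 mol.
Isobaric: P stays 458 kPa; V/T = const ⇒ T₂ = 650 K, V₂ = 44.0 L.
W = PΔV = 458×(44.0−24.6) kPa·L = 8910 J.
Work done on the gas = −W_by = -8910 J.

-8910 J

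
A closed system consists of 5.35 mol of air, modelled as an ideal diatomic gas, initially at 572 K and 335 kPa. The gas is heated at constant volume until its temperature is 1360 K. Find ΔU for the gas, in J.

V₁ = nRT₁/P₁ = 5.35×8.314×572/335 = 75.9 L.
Isochoric: V stays 75.9 L; P/T = const ⇒ T₂ = 1360 K, P₂ = 797 kPa.
For an ideal gas ΔU = nCvΔT with Cv = (5/2)R = 20.8 J/(mol·K).
ΔU = 5.35×20.8×(1360−572) = 87600 J.

87600 J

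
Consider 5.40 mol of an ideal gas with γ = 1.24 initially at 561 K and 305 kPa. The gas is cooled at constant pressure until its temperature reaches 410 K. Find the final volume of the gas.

60.4 L

V₁ = nRT₁/P₁ = 5.40×8.314×561/305 = 82.6 L.
Isobaric: P stays 305 kPa; V/T = const ⇒ T₂ = 410 K, V₂ = 60.4 L.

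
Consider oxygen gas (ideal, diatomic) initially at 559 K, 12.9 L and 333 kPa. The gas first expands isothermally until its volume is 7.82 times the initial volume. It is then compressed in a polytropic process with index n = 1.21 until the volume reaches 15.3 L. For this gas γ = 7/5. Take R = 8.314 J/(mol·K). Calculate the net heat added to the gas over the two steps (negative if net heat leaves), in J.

n = P₁V₁/(RT₁) = 333×12.9/(8.314×559) = 0.924 mol.
Step 1 — Isothermal: T stays 559 K; PV = const ⇒ V₂ = 101 L, P₂ = 42.6 kPa.
ΔU = 0 (ideal gas, T constant).
W = nRT ln(V₂/V₁) = 0.924×8.314×559×ln(7.82) = 8830 J.
Q = ΔU + W = 8830 J.
State after step 1: P = 42.6 kPa, V = 101 L, T = 559 K.
Step 2 — Polytropic n=1.21: T₂ = T₁(V₁/V₂)^(n−1) = 559×(6.59)^0.21 = 831 K; P₂ = P₁(V₁/V₂)^n = 417 kPa.
W = (P₁V₁−P₂V₂)/(n−1) = (42.6×101−417×15.3)/0.21 = -9940 J.
ΔU = nCvΔT = 0.924×20.8×(831−559) = 5220 J.
Q = ΔU + W = -4720 J.
Net over both steps: W = -1110 J, Q = 4110 J, ΔU = 5220 J.

4110 J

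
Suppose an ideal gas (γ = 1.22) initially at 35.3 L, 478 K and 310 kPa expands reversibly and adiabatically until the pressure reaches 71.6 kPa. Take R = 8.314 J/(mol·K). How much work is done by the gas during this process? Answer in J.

11600 J

n = P₁V₁/(RT₁) = 310×35.3/(8.314×478) = 2.75 mol.
Adiabatic: T₂/T₁ = (P₂/P₁)^((γ−1)/γ) ⇒ T₂ = 478×(0.231)^0.180 = 367 K; V₂ = 117 L.
ΔU = nCvΔT = 2.75×37.8×(367−478) = -11600 J.
Q = 0 for an adiabatic process, so W = −ΔU = 11600 J.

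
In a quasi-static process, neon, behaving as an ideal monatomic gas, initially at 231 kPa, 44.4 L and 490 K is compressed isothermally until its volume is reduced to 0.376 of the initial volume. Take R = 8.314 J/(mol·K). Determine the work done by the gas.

n = P₁V₁/(RT₁) = 231×44.4/(8.314×490) = 2.52 mol.
Isothermal: T stays 490 K; PV = const ⇒ V₂ = 16.7 L, P₂ = 614 kPa.
W = nRT ln(V₂/V₁) = 2.52×8.314×490×ln(0.376) = -10000 J.

-10000 J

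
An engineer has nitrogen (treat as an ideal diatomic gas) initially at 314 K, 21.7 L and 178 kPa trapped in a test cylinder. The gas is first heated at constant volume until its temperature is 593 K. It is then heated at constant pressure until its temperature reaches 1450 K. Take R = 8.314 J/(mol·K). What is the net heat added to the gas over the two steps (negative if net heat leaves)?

n = P₁V₁/(RT₁) = 178×21.7/(8.314×314) = 1.48 mol.
Step 1 — Isochoric: V stays 21.7 L; P/T = const ⇒ T₂ = 593 K, P₂ = 336 kPa.
W = 0 (no volume change).
ΔU = nCvΔT = 1.48×20.8×(593−314) = 8580 J.
Q = ΔU = 8580 J.
State after step 1: P = 336 kPa, V = 21.7 L, T = 593 K.
Step 2 — Isobaric: P stays 336 kPa; V/T = const ⇒ T₂ = 1450 K, V₂ = 53.1 L.
W = PΔV = 336×(53.1−21.7) kPa·L = 10500 J.
ΔU = nCvΔT = 1.48×20.8×(1450−593) = 26400 J.
Q = ΔU + W = nCpΔT = 36900 J.
Net over both steps: W = 10500 J, Q = 45500 J, ΔU = 34900 J.

45500 J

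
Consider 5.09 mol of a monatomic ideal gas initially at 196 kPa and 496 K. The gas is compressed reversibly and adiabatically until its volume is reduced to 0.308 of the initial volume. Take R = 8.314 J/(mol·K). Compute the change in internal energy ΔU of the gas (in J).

V₁ = nRT₁/P₁ = 5.09×8.314×496/196 = 107 L.
Adiabatic: TV^(γ−1) = const ⇒ T₂ = 496×(3.25)^0.667 = 1090 K; PV^γ = const ⇒ P₂ = 1400 kPa.
For an ideal gas ΔU = nCvΔT with Cv = (3/2)R = 12.5 J/(mol·K).
ΔU = 5.09×12.5×(1090−496) = 37500 J.

37500 J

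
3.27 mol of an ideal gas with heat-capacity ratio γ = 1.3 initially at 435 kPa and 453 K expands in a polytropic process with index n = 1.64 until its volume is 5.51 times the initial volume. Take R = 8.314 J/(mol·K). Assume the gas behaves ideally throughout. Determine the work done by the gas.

V₁ = nRT₁/P₁ = 3.27×8.314×453/435 = 28.3 L.
Polytropic n=1.64: T₂ = T₁(V₁/V₂)^(n−1) = 453×(0.181)^0.64 = 152 K; P₂ = P₁(V₁/V₂)^n = 26.5 kPa.
W = (P₁V₁−P₂V₂)/(n−1) = (435×28.3−26.5×156)/0.64 = 12800 J.

12800 J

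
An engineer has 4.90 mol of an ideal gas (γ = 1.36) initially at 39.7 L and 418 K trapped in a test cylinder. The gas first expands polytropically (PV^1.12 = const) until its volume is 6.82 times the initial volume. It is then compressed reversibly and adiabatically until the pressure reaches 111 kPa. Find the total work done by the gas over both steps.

P₁ = nRT₁/V₁ = 4.90×8.314×418/39.7 = 429 kPa.
Step 1 — Polytropic n=1.12: T₂ = T₁(V₁/V₂)^(n−1) = 418×(0.147)^0.12 = 332 K; P₂ = P₁(V₁/V₂)^n = 50.0 kPa.
W = (P₁V₁−P₂V₂)/(n−1) = (429×39.7−50.0×271)/0.12 = 29200 J.
ΔU = nCvΔT = 4.90×23.1×(332−418) = -9730 J.
Q = ΔU + W = 19500 J.
State after step 1: P = 50.0 kPa, V = 271 L, T = 332 K.
Step 2 — Adiabatic: T₂/T₁ = (P₂/P₁)^((γ−1)/γ) ⇒ T₂ = 332×(2.22)^0.265 = 410 K; V₂ = 151 L.
ΔU = nCvΔT = 4.90×23.1×(410−332) = 8840 J.
Q = 0 for an adiabatic process, so W = −ΔU = -8840 J.
Net over both steps: W = 20400 J, Q = 19500 J, ΔU = -891 J.

20400 J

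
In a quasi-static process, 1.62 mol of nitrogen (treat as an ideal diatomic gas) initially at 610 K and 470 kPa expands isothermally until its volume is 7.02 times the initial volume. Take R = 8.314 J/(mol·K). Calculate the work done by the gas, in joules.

V₁ = nRT₁/P₁ = 1.62×8.314×610/470 = 17.5 L.
Isothermal: T stays 610 K; PV = const ⇒ V₂ = 123 L, P₂ = 67.0 kPa.
W = nRT ln(V₂/V₁) = 1.62×8.314×610×ln(7.02) = 16000 J.

16000 J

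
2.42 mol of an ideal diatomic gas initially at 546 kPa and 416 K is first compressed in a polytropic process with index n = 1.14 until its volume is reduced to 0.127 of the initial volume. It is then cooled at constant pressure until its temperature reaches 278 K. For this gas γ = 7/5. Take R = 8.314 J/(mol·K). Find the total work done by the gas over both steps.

-25600 J

V₁ = nRT₁/P₁ = 2.42×8.314×416/546 = 15.3 L.
Step 1 — Polytropic n=1.14: T₂ = T₁(V₁/V₂)^(n−1) = 416×(7.87)^0.14 = 555 K; P₂ = P₁(V₁/V₂)^n = 5740 kPa.
W = (P₁V₁−P₂V₂)/(n−1) = (546×15.3−5740×1.95)/0.14 = -20000 J.
ΔU = nCvΔT = 2.42×20.8×(555−416) = 7010 J.
Q = ΔU + W = -13000 J.
State after step 1: P = 5740 kPa, V = 1.95 L, T = 555 K.
Step 2 — Isobaric: P stays 5740 kPa; V/T = const ⇒ T₂ = 278 K, V₂ = 0.975 L.
W = PΔV = 5740×(0.975−1.95) kPa·L = -5580 J.
ΔU = nCvΔT = 2.42×20.8×(278−555) = -14000 J.
Q = ΔU + W = nCpΔT = -19500 J.
Net over both steps: W = -25600 J, Q = -32500 J, ΔU = -6940 J.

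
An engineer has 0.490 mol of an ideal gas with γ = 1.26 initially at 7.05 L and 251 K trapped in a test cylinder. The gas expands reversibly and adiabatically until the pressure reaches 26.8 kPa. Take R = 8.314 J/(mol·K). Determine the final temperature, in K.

177 K

P₁ = nRT₁/V₁ = 0.490×8.314×251/7.05 = 145 kPa.
Adiabatic: T₂/T₁ = (P₂/P₁)^((γ−1)/γ) ⇒ T₂ = 251×(0.185)^0.206 = 177 K; V₂ = 26.9 L.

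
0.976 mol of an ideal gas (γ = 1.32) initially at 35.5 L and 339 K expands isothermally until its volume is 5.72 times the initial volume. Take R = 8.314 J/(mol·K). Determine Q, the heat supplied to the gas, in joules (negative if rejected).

P₁ = nRT₁/V₁ = 0.976×8.314×339/35.5 = 77.5 kPa.
Isothermal: T stays 339 K; PV = const ⇒ V₂ = 203 L, P₂ = 13.5 kPa.
ΔU = 0 (ideal gas, T constant).
W = nRT ln(V₂/V₁) = 0.976×8.314×339×ln(5.72) = 4800 J.
Q = ΔU + W = 4800 J.

4800 J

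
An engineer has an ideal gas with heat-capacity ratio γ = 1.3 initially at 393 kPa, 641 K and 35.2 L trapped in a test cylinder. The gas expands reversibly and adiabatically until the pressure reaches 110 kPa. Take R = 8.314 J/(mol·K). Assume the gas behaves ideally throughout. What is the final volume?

93.7 L

Adiabatic: T₂/T₁ = (P₂/P₁)^((γ−1)/γ) ⇒ T₂ = 641×(0.280)^0.231 = 478 K; V₂ = 93.7 L.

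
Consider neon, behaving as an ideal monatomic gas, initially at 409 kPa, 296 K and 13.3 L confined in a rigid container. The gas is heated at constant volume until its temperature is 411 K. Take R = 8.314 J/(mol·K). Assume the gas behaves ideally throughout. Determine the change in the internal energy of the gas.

3170 J

n = P₁V₁/(RT₁) = 409×13.3/(8.314×296) = 2.21 mol.
Isochoric: V stays 13.3 L; P/T = const ⇒ T₂ = 411 K, P₂ = 568 kPa.
For an ideal gas ΔU = nCvΔT with Cv = (3/2)R = 12.5 J/(mol·K).
ΔU = 2.21×12.5×(411−296) = 3170 J.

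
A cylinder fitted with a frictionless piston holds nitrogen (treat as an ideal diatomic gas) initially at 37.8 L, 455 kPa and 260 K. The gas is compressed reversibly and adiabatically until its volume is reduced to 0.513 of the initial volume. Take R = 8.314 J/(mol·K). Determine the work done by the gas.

n = P₁V₁/(RT₁) = 455×37.8/(8.314×260) = 7.96 mol.
Adiabatic: TV^(γ−1) = const ⇒ T₂ = 260×(1.95)^0.400 = 340 K; PV^γ = const ⇒ P₂ = 1160 kPa.
ΔU = nCvΔT = 7.96×20.8×(340−260) = 13200 J.
Q = 0 for an adiabatic process, so W = −ΔU = -13200 J.

-13200 J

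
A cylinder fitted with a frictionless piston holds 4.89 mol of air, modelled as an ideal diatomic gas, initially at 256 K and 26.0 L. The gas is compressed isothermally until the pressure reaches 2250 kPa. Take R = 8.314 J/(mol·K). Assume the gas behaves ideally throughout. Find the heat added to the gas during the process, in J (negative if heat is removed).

-18000 J

P₁ = nRT₁/V₁ = 4.89×8.314×256/26.0 = 400 kPa.
Isothermal: T stays 256 K; PV = const ⇒ V₂ = 4.63 L, P₂ = 2250 kPa.
ΔU = 0 (ideal gas, T constant).
W = nRT ln(V₂/V₁) = 4.89×8.314×256×ln(0.178) = -18000 J.
Q = ΔU + W = -18000 J.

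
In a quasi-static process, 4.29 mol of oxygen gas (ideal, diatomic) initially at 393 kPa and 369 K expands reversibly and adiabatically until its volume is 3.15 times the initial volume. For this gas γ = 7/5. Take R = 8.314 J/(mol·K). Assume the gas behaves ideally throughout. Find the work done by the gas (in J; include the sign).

12100 J

V₁ = nRT₁/P₁ = 4.29×8.314×369/393 = 33.5 L.
Adiabatic: TV^(γ−1) = const ⇒ T₂ = 369×(0.317)^0.400 = 233 K; PV^γ = const ⇒ P₂ = 78.8 kPa.
ΔU = nCvΔT = 4.29×20.8×(233−369) = -12100 J.
Q = 0 for an adiabatic process, so W = −ΔU = 12100 J.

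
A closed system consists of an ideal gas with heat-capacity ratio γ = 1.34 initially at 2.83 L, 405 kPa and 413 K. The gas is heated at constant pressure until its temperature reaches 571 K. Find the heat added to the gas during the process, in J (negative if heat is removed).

1730 J

n = P₁V₁/(RT₁) = 405×2.83/(8.314×413) = 0.334 mol.
Isobaric: P stays 405 kPa; V/T = const ⇒ T₂ = 571 K, V₂ = 3.91 L.
W = PΔV = 405×(3.91−2.83) kPa·L = 438 J.
ΔU = nCvΔT = 0.334×24.5×(571−413) = 1290 J.
Q = ΔU + W = nCpΔT = 1730 J.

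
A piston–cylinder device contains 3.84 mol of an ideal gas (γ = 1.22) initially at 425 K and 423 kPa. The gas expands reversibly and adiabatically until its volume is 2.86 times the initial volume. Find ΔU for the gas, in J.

-12700 J

V₁ = nRT₁/P₁ = 3.84×8.314×425/423 = 32.1 L.
Adiabatic: TV^(γ−1) = const ⇒ T₂ = 425×(0.350)^0.220 = 337 K; PV^γ = const ⇒ P₂ = 117 kPa.
For an ideal gas ΔU = nCvΔT with Cv = R/(γ−1) = 37.8 J/(mol·K).
ΔU = 3.84×37.8×(337−425) = -12700 J.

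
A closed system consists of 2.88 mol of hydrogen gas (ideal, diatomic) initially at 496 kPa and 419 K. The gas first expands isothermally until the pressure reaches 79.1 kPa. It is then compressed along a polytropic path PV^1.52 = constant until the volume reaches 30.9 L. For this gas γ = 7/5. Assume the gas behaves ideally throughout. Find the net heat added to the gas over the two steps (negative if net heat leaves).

24700 J

V₁ = nRT₁/P₁ = 2.88×8.314×419/496 = 20.2 L.
Step 1 — Isothermal: T stays 419 K; PV = const ⇒ V₂ = 127 L, P₂ = 79.1 kPa.
ΔU = 0 (ideal gas, T constant).
W = nRT ln(V₂/V₁) = 2.88×8.314×419×ln(6.27) = 18400 J.
Q = ΔU + W = 18400 J.
State after step 1: P = 79.1 kPa, V = 127 L, T = 419 K.
Step 2 — Polytropic n=1.52: T₂ = T₁(V₁/V₂)^(n−1) = 419×(4.10)^0.52 = 873 K; P₂ = P₁(V₁/V₂)^n = 677 kPa.
W = (P₁V₁−P₂V₂)/(n−1) = (79.1×127−677×30.9)/0.52 = -20900 J.
ΔU = nCvΔT = 2.88×20.8×(873−419) = 27200 J.
Q = ΔU + W = 6270 J.
Net over both steps: W = -2500 J, Q = 24700 J, ΔU = 27200 J.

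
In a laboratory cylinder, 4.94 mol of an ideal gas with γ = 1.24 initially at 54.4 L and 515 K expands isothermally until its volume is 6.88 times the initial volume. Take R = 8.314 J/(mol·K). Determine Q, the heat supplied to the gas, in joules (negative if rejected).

40800 J

P₁ = nRT₁/V₁ = 4.94×8.314×515/54.4 = 389 kPa.
Isothermal: T stays 515 K; PV = const ⇒ V₂ = 374 L, P₂ = 56.5 kPa.
ΔU = 0 (ideal gas, T constant).
W = nRT ln(V₂/V₁) = 4.94×8.314×515×ln(6.88) = 40800 J.
Q = ΔU + W = 40800 J.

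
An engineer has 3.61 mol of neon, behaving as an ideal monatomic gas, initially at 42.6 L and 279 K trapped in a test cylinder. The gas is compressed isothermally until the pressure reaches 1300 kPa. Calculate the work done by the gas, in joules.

P₁ = nRT₁/V₁ = 3.61×8.314×279/42.6 = 197 kPa.
Isothermal: T stays 279 K; PV = const ⇒ V₂ = 6.44 L, P₂ = 1300 kPa.
W = nRT ln(V₂/V₁) = 3.61×8.314×279×ln(0.151) = -15800 J.

-15800 J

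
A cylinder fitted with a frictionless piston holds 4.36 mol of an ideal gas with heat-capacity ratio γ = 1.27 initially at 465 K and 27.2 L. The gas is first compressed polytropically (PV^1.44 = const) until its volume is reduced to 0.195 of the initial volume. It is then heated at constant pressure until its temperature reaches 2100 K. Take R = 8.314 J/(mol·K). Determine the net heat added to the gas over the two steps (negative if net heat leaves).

221000 J

P₁ = nRT₁/V₁ = 4.36×8.314×465/27.2 = 620 kPa.
Step 1 — Polytropic n=1.44: T₂ = T₁(V₁/V₂)^(n−1) = 465×(5.13)^0.44 = 955 K; P₂ = P₁(V₁/V₂)^n = 6520 kPa.
W = (P₁V₁−P₂V₂)/(n−1) = (620×27.2−6520×5.30)/0.44 = -40300 J.
ΔU = nCvΔT = 4.36×30.8×(955−465) = 65700 J.
Q = ΔU + W = 25400 J.
State after step 1: P = 6520 kPa, V = 5.30 L, T = 955 K.
Step 2 — Isobaric: P stays 6520 kPa; V/T = const ⇒ T₂ = 2100 K, V₂ = 11.7 L.
W = PΔV = 6520×(11.7−5.30) kPa·L = 41500 J.
ΔU = nCvΔT = 4.36×30.8×(2100−955) = 154000 J.
Q = ΔU + W = nCpΔT = 195000 J.
Net over both steps: W = 1180 J, Q = 221000 J, ΔU = 220000 J.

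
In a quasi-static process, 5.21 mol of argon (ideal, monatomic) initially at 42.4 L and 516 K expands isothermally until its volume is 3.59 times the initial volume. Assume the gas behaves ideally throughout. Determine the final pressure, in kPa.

P₁ = nRT₁/V₁ = 5.21×8.314×516/42.4 = 527 kPa.
Isothermal: T stays 516 K; PV = const ⇒ V₂ = 152 L, P₂ = 147 kPa.

147 kPa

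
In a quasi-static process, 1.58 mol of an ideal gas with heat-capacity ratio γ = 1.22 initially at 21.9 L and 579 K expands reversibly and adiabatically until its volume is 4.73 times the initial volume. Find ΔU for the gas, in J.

-10000 J

P₁ = nRT₁/V₁ = 1.58×8.314×579/21.9 = 347 kPa.
Adiabatic: TV^(γ−1) = const ⇒ T₂ = 579×(0.211)^0.220 = 411 K; PV^γ = const ⇒ P₂ = 52.2 kPa.
For an ideal gas ΔU = nCvΔT with Cv = R/(γ−1) = 37.8 J/(mol·K).
ΔU = 1.58×37.8×(411−579) = -10000 J.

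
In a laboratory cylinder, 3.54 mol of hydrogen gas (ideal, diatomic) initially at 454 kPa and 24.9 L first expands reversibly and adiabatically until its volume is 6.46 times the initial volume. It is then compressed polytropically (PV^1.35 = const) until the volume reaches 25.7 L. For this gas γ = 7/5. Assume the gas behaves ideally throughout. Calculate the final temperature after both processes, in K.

346 K

T₁ = P₁V₁/(nR) = 454×24.9/(3.54×8.314) = 384 K.
Step 1 — Adiabatic: TV^(γ−1) = const ⇒ T₂ = 384×(0.155)^0.400 = 182 K; PV^γ = const ⇒ P₂ = 33.3 kPa.
ΔU = nCvΔT = 3.54×20.8×(182−384) = -14900 J.
Q = 0 for an adiabatic process, so W = −ΔU = 14900 J.
State after step 1: P = 33.3 kPa, V = 161 L, T = 182 K.
Step 2 — Polytropic n=1.35: T₂ = T₁(V₁/V₂)^(n−1) = 182×(6.26)^0.35 = 346 K; P₂ = P₁(V₁/V₂)^n = 396 kPa.
W = (P₁V₁−P₂V₂)/(n−1) = (33.3×161−396×25.7)/0.35 = -13800 J.
ΔU = nCvΔT = 3.54×20.8×(346−182) = 12100 J.
Q = ΔU + W = -1720 J.
Net over both steps: W = 1080 J, Q = -1720 J, ΔU = -2800 J.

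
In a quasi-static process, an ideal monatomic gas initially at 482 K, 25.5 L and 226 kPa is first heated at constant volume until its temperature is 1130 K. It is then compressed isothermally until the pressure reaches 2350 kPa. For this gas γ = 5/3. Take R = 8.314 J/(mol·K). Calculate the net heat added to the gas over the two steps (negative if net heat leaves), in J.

n = P₁V₁/(RT₁) = 226×25.5/(8.314×482) = 1.44 mol.
Step 1 — Isochoric: V stays 25.5 L; P/T = const ⇒ T₂ = 1130 K, P₂ = 530 kPa.
W = 0 (no volume change).
ΔU = nCvΔT = 1.44×12.5×(1130−482) = 11600 J.
Q = ΔU = 11600 J.
State after step 1: P = 530 kPa, V = 25.5 L, T = 1130 K.
Step 2 — Isothermal: T stays 1130 K; PV = const ⇒ V₂ = 5.75 L, P₂ = 2350 kPa.
ΔU = 0 (ideal gas, T constant).
W = nRT ln(V₂/V₁) = 1.44×8.314×1130×ln(0.225) = -20100 J.
Q = ΔU + W = -20100 J.
Net over both steps: W = -20100 J, Q = -8500 J, ΔU = 11600 J.

-8500 J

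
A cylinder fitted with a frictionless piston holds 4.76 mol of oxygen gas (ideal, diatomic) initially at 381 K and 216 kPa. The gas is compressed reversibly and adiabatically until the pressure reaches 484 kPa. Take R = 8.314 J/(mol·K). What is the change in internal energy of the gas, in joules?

V₁ = nRT₁/P₁ = 4.76×8.314×381/216 = 69.8 L.
Adiabatic: T₂/T₁ = (P₂/P₁)^((γ−1)/γ) ⇒ T₂ = 381×(2.24)^0.286 = 480 K; V₂ = 39.2 L.
For an ideal gas ΔU = nCvΔT with Cv = (5/2)R = 20.8 J/(mol·K).
ΔU = 4.76×20.8×(480−381) = 9770 J.

9770 J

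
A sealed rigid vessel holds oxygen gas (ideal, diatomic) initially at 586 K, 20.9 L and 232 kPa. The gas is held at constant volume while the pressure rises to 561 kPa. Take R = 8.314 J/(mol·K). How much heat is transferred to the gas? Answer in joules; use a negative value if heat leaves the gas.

n = P₁V₁/(RT₁) = 232×20.9/(8.314×586) = 0.995 mol.
Isochoric: V stays 20.9 L; P/T = const ⇒ T₂ = 1420 K, P₂ = 561 kPa.
W = 0 (no volume change).
ΔU = nCvΔT = 0.995×20.8×(1420−586) = 17200 J.
Q = ΔU = 17200 J.

17200 J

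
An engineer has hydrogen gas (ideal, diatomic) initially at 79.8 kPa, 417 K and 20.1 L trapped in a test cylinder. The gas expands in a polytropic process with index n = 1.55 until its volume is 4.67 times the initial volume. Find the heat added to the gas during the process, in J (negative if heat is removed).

-625 J

n = P₁V₁/(RT₁) = 79.8×20.1/(8.314×417) = 0.463 mol.
Polytropic n=1.55: T₂ = T₁(V₁/V₂)^(n−1) = 417×(0.214)^0.55 = 179 K; P₂ = P₁(V₁/V₂)^n = 7.32 kPa.
W = (P₁V₁−P₂V₂)/(n−1) = (79.8×20.1−7.32×93.9)/0.55 = 1670 J.
ΔU = nCvΔT = 0.463×20.8×(179−417) = -2290 J.
Q = ΔU + W = -625 J.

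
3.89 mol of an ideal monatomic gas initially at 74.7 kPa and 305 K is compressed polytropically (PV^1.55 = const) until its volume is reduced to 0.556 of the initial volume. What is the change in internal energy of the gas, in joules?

5640 J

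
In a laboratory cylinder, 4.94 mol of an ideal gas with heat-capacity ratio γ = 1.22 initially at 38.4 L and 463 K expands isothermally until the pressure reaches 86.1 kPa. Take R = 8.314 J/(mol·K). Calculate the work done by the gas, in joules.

33300 J

P₁ = nRT₁/V₁ = 4.94×8.314×463/38.4 = 495 kPa.
Isothermal: T stays 463 K; PV = const ⇒ V₂ = 221 L, P₂ = 86.1 kPa.
W = nRT ln(V₂/V₁) = 4.94×8.314×463×ln(5.75) = 33300 J.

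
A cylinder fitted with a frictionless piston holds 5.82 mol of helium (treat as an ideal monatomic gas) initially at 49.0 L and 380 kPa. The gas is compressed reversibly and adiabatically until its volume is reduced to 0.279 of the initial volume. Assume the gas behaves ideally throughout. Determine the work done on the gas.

T₁ = P₁V₁/(nR) = 380×49.0/(5.82×8.314) = 385 K.
Adiabatic: TV^(γ−1) = const ⇒ T₂ = 385×(3.58)^0.667 = 901 K; PV^γ = const ⇒ P₂ = 3190 kPa.
ΔU = nCvΔT = 5.82×12.5×(901−385) = 37500 J.
Q = 0 for an adiabatic process, so W = −ΔU = -37500 J.
Work done on the gas = −W_by = 37500 J.

37500 J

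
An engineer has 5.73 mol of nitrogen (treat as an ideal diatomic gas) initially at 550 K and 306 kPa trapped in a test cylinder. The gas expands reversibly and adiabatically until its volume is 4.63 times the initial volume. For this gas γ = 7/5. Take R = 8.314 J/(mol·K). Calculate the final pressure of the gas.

35.8 kPa

V₁ = nRT₁/P₁ = 5.73×8.314×550/306 = 85.6 L.
Adiabatic: TV^(γ−1) = const ⇒ T₂ = 550×(0.216)^0.400 = 298 K; PV^γ = const ⇒ P₂ = 35.8 kPa.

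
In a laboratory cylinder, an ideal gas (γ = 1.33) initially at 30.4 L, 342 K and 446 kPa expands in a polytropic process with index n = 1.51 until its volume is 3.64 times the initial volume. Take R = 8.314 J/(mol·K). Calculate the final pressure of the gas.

63.4 kPa

Polytropic n=1.51: T₂ = T₁(V₁/V₂)^(n−1) = 342×(0.275)^0.51 = 177 K; P₂ = P₁(V₁/V₂)^n = 63.4 kPa.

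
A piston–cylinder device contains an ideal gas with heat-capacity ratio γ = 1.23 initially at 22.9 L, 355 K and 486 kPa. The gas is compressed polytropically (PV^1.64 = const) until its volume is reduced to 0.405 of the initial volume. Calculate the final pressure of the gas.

2140 kPa

Polytropic n=1.64: T₂ = T₁(V₁/V₂)^(n−1) = 355×(2.47)^0.64 = 633 K; P₂ = P₁(V₁/V₂)^n = 2140 kPa.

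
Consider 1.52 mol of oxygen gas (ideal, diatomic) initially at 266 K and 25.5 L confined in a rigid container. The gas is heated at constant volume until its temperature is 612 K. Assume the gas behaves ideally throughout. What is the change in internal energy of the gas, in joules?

10900 J

P₁ = nRT₁/V₁ = 1.52×8.314×266/25.5 = 132 kPa.
Isochoric: V stays 25.5 L; P/T = const ⇒ T₂ = 612 K, P₂ = 303 kPa.
For an ideal gas ΔU = nCvΔT with Cv = (5/2)R = 20.8 J/(mol·K).
ΔU = 1.52×20.8×(612−266) = 10900 J.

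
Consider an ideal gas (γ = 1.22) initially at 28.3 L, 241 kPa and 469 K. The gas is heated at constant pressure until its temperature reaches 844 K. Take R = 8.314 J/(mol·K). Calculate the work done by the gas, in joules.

5450 J

n = P₁V₁/(RT₁) = 241×28.3/(8.314×469) = 1.75 mol.
Isobaric: P stays 241 kPa; V/T = const ⇒ T₂ = 844 K, V₂ = 50.9 L.
W = PΔV = 241×(50.9−28.3) kPa·L = 5450 J.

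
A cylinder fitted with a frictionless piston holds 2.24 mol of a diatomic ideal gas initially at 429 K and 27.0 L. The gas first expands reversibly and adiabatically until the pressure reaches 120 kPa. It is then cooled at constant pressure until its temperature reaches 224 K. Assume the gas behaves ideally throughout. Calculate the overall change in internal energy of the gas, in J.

-9540 J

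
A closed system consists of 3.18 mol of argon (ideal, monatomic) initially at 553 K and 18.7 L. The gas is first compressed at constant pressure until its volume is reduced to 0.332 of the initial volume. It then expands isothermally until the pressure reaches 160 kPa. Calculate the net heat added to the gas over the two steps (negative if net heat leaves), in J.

P₁ = nRT₁/V₁ = 3.18×8.314×553/18.7 = 782 kPa.
Step 1 — Isobaric: P stays 782 kPa; V/T = const ⇒ T₂ = 184 K, V₂ = 6.21 L.
W = PΔV = 782×(6.21−18.7) kPa·L = -9770 J.
ΔU = nCvΔT = 3.18×12.5×(184−553) = -14600 J.
Q = ΔU + W = nCpΔT = -24400 J.
State after step 1: P = 782 kPa, V = 6.21 L, T = 184 K.
Step 2 — Isothermal: T stays 184 K; PV = const ⇒ V₂ = 30.3 L, P₂ = 160 kPa.
ΔU = 0 (ideal gas, T constant).
W = nRT ln(V₂/V₁) = 3.18×8.314×184×ln(4.89) = 7700 J.
Q = ΔU + W = 7700 J.
Net over both steps: W = -2070 J, Q = -16700 J, ΔU = -14600 J.

-16700 J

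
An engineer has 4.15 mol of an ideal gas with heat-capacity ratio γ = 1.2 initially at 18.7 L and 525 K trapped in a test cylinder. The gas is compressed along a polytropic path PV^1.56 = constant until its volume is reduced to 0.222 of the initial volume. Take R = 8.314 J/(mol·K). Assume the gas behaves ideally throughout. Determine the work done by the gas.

P₁ = nRT₁/V₁ = 4.15×8.314×525/18.7 = 969 kPa.
Polytropic n=1.56: T₂ = T₁(V₁/V₂)^(n−1) = 525×(4.50)^0.56 = 1220 K; P₂ = P₁(V₁/V₂)^n = 10100 kPa.
W = (P₁V₁−P₂V₂)/(n−1) = (969×18.7−10100×4.15)/0.56 = -42800 J.

-42800 J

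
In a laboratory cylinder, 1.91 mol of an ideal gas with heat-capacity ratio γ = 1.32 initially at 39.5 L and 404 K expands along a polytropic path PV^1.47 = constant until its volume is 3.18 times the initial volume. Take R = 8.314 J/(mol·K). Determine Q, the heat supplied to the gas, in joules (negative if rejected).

P₁ = nRT₁/V₁ = 1.91×8.314×404/39.5 = 162 kPa.
Polytropic n=1.47: T₂ = T₁(V₁/V₂)^(n−1) = 404×(0.314)^0.47 = 235 K; P₂ = P₁(V₁/V₂)^n = 29.7 kPa.
W = (P₁V₁−P₂V₂)/(n−1) = (162×39.5−29.7×126)/0.47 = 5730 J.
ΔU = nCvΔT = 1.91×26.0×(235−404) = -8410 J.
Q = ΔU + W = -2680 J.

-2680 J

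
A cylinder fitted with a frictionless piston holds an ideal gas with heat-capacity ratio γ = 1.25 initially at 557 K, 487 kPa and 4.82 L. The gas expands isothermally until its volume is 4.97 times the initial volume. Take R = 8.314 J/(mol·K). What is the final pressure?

98.0 kPa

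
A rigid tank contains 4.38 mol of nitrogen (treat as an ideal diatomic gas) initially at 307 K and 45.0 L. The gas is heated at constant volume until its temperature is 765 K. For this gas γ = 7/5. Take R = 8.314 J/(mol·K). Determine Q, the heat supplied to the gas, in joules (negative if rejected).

P₁ = nRT₁/V₁ = 4.38×8.314×307/45.0 = 248 kPa.
Isochoric: V stays 45.0 L; P/T = const ⇒ T₂ = 765 K, P₂ = 619 kPa.
W = 0 (no volume change).
ΔU = nCvΔT = 4.38×20.8×(765−307) = 41700 J.
Q = ΔU = 41700 J.

41700 J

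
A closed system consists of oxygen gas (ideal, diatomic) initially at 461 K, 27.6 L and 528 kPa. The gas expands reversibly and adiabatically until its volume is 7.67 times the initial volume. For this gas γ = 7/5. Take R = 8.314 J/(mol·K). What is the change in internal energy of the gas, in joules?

n = P₁V₁/(RT₁) = 528×27.6/(8.314×461) = 3.80 mol.
Adiabatic: TV^(γ−1) = const ⇒ T₂ = 461×(0.130)^0.400 = 204 K; PV^γ = const ⇒ P₂ = 30.5 kPa.
For an ideal gas ΔU = nCvΔT with Cv = (5/2)R = 20.8 J/(mol·K).
ΔU = 3.80×20.8×(204−461) = -20300 J.

-20300 J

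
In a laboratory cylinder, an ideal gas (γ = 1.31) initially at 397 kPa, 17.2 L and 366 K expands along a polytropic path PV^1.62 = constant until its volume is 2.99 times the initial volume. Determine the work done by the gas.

5430 J

n = P₁V₁/(RT₁) = 397×17.2/(8.314×366) = 2.24 mol.
Polytropic n=1.62: T₂ = T₁(V₁/V₂)^(n−1) = 366×(0.334)^0.62 = 186 K; P₂ = P₁(V₁/V₂)^n = 67.3 kPa.
W = (P₁V₁−P₂V₂)/(n−1) = (397×17.2−67.3×51.4)/0.62 = 5430 J.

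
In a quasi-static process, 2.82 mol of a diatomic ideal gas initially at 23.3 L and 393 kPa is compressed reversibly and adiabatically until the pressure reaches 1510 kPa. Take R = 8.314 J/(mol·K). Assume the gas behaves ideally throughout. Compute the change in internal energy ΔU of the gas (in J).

10700 J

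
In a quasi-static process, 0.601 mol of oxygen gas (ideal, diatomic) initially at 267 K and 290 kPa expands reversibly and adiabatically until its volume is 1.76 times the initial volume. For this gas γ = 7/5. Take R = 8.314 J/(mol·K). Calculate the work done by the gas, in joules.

675 J

V₁ = nRT₁/P₁ = 0.601×8.314×267/290 = 4.60 L.
Adiabatic: TV^(γ−1) = const ⇒ T₂ = 267×(0.568)^0.400 = 213 K; PV^γ = const ⇒ P₂ = 131 kPa.
ΔU = nCvΔT = 0.601×20.8×(213−267) = -675 J.
Q = 0 for an adiabatic process, so W = −ΔU = 675 J.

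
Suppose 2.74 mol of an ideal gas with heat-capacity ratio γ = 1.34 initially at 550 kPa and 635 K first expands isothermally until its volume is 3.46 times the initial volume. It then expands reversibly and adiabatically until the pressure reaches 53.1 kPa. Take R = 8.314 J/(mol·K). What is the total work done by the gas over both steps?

28300 J

V₁ = nRT₁/P₁ = 2.74×8.314×635/550 = 26.3 L.
Step 1 — Isothermal: T stays 635 K; PV = const ⇒ V₂ = 91.0 L, P₂ = 159 kPa.
ΔU = 0 (ideal gas, T constant).
W = nRT ln(V₂/V₁) = 2.74×8.314×635×ln(3.46) = 18000 J.
Q = ΔU + W = 18000 J.
State after step 1: P = 159 kPa, V = 91.0 L, T = 635 K.
Step 2 — Adiabatic: T₂/T₁ = (P₂/P₁)^((γ−1)/γ) ⇒ T₂ = 635×(0.334)^0.254 = 481 K; V₂ = 206 L.
ΔU = nCvΔT = 2.74×24.5×(481−635) = -10300 J.
Q = 0 for an adiabatic process, so W = −ΔU = 10300 J.
Net over both steps: W = 28300 J, Q = 18000 J, ΔU = -10300 J.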